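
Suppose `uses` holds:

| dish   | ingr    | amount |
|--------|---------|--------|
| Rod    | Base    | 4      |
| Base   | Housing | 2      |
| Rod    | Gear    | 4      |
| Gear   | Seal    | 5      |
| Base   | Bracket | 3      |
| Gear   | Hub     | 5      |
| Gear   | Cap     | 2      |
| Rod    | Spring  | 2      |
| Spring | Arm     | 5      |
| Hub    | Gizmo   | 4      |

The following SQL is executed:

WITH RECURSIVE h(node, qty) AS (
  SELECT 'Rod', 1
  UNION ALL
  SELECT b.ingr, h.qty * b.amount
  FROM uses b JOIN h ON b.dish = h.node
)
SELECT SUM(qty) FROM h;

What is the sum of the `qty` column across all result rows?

169

Base: (Rod, qty=1).
Iteration 1: components of {Rod} -> Base = 1*4 = 4, Gear = 1*4 = 4, Spring = 1*2 = 2.
Iteration 2: components of {Base,Gear,Spring} -> Arm = 2*5 = 10, Bracket = 4*3 = 12, Cap = 4*2 = 8, Housing = 4*2 = 8, Hub = 4*5 = 20, Seal = 4*5 = 20.
Iteration 3: components of {Arm,Bracket,Cap,Housing,Hub,Seal} -> Gizmo = 20*4 = 80.
Iteration 4: no further components; recursion stops.
SUM(qty) = 1 + 4 + 4 + 2 + 8 + 12 + 20 + 20 + 8 + 10 + 80 = 169.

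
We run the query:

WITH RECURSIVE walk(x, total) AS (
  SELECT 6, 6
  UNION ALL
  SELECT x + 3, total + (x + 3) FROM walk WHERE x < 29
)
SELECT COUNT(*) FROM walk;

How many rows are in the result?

9

Base: x=6, total=6.
Iteration 1: 6 < 29 holds -> x = 6 + 3 = 9, total = 6 + 9 = 15.
Iteration 2: 9 < 29 holds -> x = 9 + 3 = 12, total = 15 + 12 = 27.
Iteration 3: 12 < 29 holds -> x = 12 + 3 = 15, total = 27 + 15 = 42.
Iteration 4: 15 < 29 holds -> x = 15 + 3 = 18, total = 42 + 18 = 60.
Iteration 5: 18 < 29 holds -> x = 18 + 3 = 21, total = 60 + 21 = 81.
Iteration 6: 21 < 29 holds -> x = 21 + 3 = 24, total = 81 + 24 = 105.
Iteration 7: 24 < 29 holds -> x = 24 + 3 = 27, total = 105 + 27 = 132.
Iteration 8: 27 < 29 holds -> x = 27 + 3 = 30, total = 132 + 30 = 162.
Iteration 9: 30 < 29 fails; recursion stops.
Total rows emitted: 9.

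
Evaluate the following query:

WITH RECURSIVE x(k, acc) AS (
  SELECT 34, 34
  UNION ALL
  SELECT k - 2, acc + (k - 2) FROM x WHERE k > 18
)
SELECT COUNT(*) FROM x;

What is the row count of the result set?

9

Base: k=34, acc=34.
Iteration 1: 34 > 18 holds -> k = 34 - 2 = 32, acc = 34 + 32 = 66.
Iteration 2: 32 > 18 holds -> k = 32 - 2 = 30, acc = 66 + 30 = 96.
Iteration 3: 30 > 18 holds -> k = 30 - 2 = 28, acc = 96 + 28 = 124.
Iteration 4: 28 > 18 holds -> k = 28 - 2 = 26, acc = 124 + 26 = 150.
Iteration 5: 26 > 18 holds -> k = 26 - 2 = 24, acc = 150 + 24 = 174.
Iteration 6: 24 > 18 holds -> k = 24 - 2 = 22, acc = 174 + 22 = 196.
Iteration 7: 22 > 18 holds -> k = 22 - 2 = 20, acc = 196 + 20 = 216.
Iteration 8: 20 > 18 holds -> k = 20 - 2 = 18, acc = 216 + 18 = 234.
Iteration 9: 18 > 18 fails; recursion stops.
Total rows emitted: 9.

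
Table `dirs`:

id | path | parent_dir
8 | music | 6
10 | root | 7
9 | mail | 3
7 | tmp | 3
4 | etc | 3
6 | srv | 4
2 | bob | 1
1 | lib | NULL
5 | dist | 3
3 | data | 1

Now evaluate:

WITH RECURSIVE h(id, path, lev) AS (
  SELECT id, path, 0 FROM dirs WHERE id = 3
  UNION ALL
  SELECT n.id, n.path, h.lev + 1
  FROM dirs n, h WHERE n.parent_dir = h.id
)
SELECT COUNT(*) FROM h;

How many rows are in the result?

Base: id=3 (data) at lev 0.
Iteration 1: rows with parent_dir in {3} -> etc (id 4, lev 1), dist (id 5, lev 1), tmp (id 7, lev 1), mail (id 9, lev 1).
Iteration 2: rows with parent_dir in {4,5,7,9} -> srv (id 6, lev 2), root (id 10, lev 2).
Iteration 3: rows with parent_dir in {6,10} -> music (id 8, lev 3).
Iteration 4: no rows with parent_dir in {8}; recursion stops.
Total rows emitted: 8.

8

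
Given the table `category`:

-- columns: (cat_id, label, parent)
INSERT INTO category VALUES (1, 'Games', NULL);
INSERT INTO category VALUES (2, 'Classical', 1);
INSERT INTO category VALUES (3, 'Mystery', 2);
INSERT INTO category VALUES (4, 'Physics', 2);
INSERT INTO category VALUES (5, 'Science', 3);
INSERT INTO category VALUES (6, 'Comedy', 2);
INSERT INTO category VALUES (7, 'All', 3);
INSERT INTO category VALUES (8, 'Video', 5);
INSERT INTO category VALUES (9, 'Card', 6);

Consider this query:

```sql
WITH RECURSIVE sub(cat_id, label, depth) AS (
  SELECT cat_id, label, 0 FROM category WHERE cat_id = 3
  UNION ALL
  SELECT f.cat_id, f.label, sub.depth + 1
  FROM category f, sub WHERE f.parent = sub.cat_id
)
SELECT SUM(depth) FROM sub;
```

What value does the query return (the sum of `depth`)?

4

Base: cat_id=3 (Mystery) at depth 0.
Iteration 1: rows with parent in {3} -> Science (id 5, depth 1), All (id 7, depth 1).
Iteration 2: rows with parent in {5,7} -> Video (id 8, depth 2).
Iteration 3: no rows with parent in {8}; recursion stops.
SUM(depth) = 0 + 1 + 1 + 2 = 4.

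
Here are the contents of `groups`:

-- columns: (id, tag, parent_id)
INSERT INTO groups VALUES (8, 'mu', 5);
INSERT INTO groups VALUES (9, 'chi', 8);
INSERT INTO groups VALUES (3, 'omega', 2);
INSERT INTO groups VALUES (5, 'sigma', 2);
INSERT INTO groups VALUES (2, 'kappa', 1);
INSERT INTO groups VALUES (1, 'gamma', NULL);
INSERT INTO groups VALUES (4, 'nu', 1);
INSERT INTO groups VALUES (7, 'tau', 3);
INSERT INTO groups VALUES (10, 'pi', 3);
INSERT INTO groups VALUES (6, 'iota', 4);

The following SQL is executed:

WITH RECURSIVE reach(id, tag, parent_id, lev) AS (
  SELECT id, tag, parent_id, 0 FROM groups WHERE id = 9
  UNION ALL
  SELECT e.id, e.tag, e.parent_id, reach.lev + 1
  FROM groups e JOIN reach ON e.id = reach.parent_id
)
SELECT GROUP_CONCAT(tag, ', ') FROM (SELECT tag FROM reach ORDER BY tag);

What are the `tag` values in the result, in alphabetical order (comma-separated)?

chi, gamma, kappa, mu, sigma

Base: id=9 (chi), parent_id=8, lev 0.
Iteration 1: join on id=8 -> mu (id 8, parent_id=5, lev 1).
Iteration 2: join on id=5 -> sigma (id 5, parent_id=2, lev 2).
Iteration 3: join on id=2 -> kappa (id 2, parent_id=1, lev 3).
Iteration 4: join on id=1 -> gamma (id 1, parent_id=NULL, lev 4).
Iteration 5: parent_id is NULL; no match; recursion stops.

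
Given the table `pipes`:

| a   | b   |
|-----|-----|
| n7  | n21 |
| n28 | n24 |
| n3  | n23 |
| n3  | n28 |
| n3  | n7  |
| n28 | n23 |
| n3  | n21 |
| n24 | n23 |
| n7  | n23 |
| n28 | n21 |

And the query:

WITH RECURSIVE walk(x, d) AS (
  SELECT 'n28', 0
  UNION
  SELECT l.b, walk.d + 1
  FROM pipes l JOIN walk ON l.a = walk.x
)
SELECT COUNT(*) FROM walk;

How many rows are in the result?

Base: (n28, d=0).
Iteration 1: edges from {n28} -> (n21, d=1), (n23, d=1), (n24, d=1).
Iteration 2: edges from {n21,n23,n24} -> (n23, d=2).
Iteration 3: no outgoing edges from {n23}; recursion stops.
Total rows emitted: 5.

5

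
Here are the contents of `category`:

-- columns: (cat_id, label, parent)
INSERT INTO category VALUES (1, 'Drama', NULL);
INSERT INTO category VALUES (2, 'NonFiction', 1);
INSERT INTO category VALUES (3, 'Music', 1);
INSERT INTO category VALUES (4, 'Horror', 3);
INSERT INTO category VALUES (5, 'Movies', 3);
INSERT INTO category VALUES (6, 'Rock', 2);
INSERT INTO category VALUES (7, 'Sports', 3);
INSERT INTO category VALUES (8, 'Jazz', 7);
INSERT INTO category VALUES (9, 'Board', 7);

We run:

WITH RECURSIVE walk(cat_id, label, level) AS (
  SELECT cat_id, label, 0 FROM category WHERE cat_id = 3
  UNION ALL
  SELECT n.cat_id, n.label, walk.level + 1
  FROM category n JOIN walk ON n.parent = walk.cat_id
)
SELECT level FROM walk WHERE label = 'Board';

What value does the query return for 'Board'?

Base: cat_id=3 (Music) at level 0.
Iteration 1: rows with parent in {3} -> Horror (id 4, level 1), Movies (id 5, level 1), Sports (id 7, level 1).
Iteration 2: rows with parent in {4,5,7} -> Jazz (id 8, level 2), Board (id 9, level 2).
Iteration 3: no rows with parent in {8,9}; recursion stops.

2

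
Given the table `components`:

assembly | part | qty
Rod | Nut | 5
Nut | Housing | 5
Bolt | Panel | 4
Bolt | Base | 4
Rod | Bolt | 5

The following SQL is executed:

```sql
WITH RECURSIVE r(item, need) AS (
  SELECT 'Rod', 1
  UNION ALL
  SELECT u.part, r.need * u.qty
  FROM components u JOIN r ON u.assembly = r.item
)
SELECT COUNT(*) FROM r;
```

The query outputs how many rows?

6

Base: (Rod, need=1).
Iteration 1: components of {Rod} -> Bolt = 1*5 = 5, Nut = 1*5 = 5.
Iteration 2: components of {Bolt,Nut} -> Base = 5*4 = 20, Housing = 5*5 = 25, Panel = 5*4 = 20.
Iteration 3: no further components; recursion stops.
Total rows emitted: 6.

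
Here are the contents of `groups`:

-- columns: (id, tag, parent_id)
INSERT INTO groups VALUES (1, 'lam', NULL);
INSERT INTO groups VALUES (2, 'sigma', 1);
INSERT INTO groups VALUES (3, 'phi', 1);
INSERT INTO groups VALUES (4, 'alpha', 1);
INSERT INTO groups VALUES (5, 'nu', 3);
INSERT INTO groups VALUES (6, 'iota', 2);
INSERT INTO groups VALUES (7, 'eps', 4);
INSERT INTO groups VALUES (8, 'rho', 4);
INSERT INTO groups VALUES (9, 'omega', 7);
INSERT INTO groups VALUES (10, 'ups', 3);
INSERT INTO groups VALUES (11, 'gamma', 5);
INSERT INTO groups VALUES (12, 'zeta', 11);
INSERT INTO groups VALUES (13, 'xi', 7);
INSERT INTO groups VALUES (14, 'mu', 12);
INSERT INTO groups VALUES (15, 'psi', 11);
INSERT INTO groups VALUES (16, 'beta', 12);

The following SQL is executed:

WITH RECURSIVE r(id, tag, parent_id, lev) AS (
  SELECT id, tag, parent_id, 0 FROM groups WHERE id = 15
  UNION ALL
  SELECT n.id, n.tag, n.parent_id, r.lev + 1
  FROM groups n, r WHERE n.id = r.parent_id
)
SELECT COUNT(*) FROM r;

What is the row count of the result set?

Base: id=15 (psi), parent_id=11, lev 0.
Iteration 1: join on id=11 -> gamma (id 11, parent_id=5, lev 1).
Iteration 2: join on id=5 -> nu (id 5, parent_id=3, lev 2).
Iteration 3: join on id=3 -> phi (id 3, parent_id=1, lev 3).
Iteration 4: join on id=1 -> lam (id 1, parent_id=NULL, lev 4).
Iteration 5: parent_id is NULL; no match; recursion stops.
Total rows emitted: 5.

5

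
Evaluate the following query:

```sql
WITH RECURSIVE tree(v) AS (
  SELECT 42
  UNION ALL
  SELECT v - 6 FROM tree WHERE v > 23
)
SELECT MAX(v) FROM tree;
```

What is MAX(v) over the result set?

Base: v=42.
Iteration 1: 42 > 23 holds -> v = 42 - 6 = 36.
Iteration 2: 36 > 23 holds -> v = 36 - 6 = 30.
Iteration 3: 30 > 23 holds -> v = 30 - 6 = 24.
Iteration 4: 24 > 23 holds -> v = 24 - 6 = 18.
Iteration 5: 18 > 23 fails; recursion stops.
v values: 42, 36, 30, 24, 18; the maximum is 42.

42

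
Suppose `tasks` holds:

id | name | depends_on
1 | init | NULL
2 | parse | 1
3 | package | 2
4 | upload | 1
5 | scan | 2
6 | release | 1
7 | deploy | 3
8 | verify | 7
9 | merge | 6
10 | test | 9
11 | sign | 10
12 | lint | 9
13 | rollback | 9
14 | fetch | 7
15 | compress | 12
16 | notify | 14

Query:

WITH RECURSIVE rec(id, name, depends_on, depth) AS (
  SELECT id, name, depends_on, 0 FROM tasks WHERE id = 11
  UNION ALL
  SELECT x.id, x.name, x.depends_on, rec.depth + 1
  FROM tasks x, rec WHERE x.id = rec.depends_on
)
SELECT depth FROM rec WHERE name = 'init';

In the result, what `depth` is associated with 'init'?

Base: id=11 (sign), depends_on=10, depth 0.
Iteration 1: join on id=10 -> test (id 10, depends_on=9, depth 1).
Iteration 2: join on id=9 -> merge (id 9, depends_on=6, depth 2).
Iteration 3: join on id=6 -> release (id 6, depends_on=1, depth 3).
Iteration 4: join on id=1 -> init (id 1, depends_on=NULL, depth 4).
Iteration 5: depends_on is NULL; no match; recursion stops.

4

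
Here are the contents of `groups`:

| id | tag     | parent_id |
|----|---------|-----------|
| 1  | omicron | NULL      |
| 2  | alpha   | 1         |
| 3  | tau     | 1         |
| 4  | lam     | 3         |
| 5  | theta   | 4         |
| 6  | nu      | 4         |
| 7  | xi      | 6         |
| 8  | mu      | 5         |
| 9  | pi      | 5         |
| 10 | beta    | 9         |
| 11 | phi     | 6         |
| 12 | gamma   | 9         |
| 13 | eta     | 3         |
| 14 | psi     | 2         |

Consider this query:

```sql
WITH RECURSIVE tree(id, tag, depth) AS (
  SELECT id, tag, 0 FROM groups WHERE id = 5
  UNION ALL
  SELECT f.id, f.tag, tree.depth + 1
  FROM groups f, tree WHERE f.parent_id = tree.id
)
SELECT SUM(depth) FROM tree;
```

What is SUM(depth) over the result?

6

Base: id=5 (theta) at depth 0.
Iteration 1: rows with parent_id in {5} -> mu (id 8, depth 1), pi (id 9, depth 1).
Iteration 2: rows with parent_id in {8,9} -> beta (id 10, depth 2), gamma (id 12, depth 2).
Iteration 3: no rows with parent_id in {10,12}; recursion stops.
SUM(depth) = 0 + 1 + 1 + 2 + 2 = 6.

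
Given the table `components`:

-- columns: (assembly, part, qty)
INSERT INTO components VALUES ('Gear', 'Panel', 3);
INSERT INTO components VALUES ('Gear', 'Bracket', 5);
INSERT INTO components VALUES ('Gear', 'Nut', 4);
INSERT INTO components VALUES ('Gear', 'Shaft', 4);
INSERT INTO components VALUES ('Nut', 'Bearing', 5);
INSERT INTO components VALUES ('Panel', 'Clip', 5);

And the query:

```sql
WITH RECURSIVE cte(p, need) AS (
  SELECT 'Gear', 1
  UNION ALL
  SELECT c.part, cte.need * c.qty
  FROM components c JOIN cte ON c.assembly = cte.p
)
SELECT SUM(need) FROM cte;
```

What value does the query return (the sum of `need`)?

Base: (Gear, need=1).
Iteration 1: components of {Gear} -> Bracket = 1*5 = 5, Nut = 1*4 = 4, Panel = 1*3 = 3, Shaft = 1*4 = 4.
Iteration 2: components of {Bracket,Nut,Panel,Shaft} -> Bearing = 4*5 = 20, Clip = 3*5 = 15.
Iteration 3: no further components; recursion stops.
SUM(need) = 1 + 3 + 5 + 4 + 4 + 15 + 20 = 52.

52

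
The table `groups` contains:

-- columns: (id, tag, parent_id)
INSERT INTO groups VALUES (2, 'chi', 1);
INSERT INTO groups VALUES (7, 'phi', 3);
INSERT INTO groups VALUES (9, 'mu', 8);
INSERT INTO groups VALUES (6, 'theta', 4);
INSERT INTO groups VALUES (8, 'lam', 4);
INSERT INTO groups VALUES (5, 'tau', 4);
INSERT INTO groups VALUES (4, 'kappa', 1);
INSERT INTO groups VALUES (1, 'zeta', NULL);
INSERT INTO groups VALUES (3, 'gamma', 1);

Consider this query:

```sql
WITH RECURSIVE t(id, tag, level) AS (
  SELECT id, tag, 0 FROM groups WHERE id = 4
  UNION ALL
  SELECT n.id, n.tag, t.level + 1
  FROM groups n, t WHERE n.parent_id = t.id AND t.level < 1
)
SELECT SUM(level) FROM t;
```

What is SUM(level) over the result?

Base: id=4 (kappa) at level 0.
Iteration 1: rows with parent_id in {4} -> tau (id 5, level 1), theta (id 6, level 1), lam (id 8, level 1).
Iteration 2: level < 1 fails for all current rows; recursion stops.
SUM(level) = 0 + 1 + 1 + 1 = 3.

3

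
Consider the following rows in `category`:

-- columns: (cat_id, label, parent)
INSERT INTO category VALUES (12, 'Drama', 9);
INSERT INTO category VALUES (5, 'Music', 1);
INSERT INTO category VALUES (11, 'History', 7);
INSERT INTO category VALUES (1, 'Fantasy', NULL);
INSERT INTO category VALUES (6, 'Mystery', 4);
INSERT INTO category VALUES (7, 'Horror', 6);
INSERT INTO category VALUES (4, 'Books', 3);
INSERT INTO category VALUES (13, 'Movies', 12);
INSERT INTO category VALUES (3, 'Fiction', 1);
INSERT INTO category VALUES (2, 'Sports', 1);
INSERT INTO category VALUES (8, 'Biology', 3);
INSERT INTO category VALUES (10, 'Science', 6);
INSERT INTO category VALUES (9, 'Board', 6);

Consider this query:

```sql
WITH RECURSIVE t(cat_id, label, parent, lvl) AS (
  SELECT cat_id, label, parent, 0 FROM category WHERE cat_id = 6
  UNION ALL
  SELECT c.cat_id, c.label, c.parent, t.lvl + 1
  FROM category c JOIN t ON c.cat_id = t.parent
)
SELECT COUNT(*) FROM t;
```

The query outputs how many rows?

4

Base: cat_id=6 (Mystery), parent=4, lvl 0.
Iteration 1: join on cat_id=4 -> Books (id 4, parent=3, lvl 1).
Iteration 2: join on cat_id=3 -> Fiction (id 3, parent=1, lvl 2).
Iteration 3: join on cat_id=1 -> Fantasy (id 1, parent=NULL, lvl 3).
Iteration 4: parent is NULL; no match; recursion stops.
Total rows emitted: 4.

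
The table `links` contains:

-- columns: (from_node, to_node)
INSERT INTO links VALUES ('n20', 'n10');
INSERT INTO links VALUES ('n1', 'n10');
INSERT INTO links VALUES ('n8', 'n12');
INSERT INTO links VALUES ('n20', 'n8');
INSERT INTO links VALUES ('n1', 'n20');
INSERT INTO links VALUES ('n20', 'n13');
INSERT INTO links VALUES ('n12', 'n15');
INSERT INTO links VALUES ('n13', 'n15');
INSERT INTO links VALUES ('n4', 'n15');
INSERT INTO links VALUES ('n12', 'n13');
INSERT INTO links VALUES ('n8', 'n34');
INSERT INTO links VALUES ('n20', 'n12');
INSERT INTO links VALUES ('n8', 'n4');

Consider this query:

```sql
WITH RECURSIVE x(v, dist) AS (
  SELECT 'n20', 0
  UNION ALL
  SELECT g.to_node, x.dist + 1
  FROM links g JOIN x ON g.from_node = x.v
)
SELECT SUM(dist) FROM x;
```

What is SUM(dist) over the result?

32

Base: (n20, dist=0).
Iteration 1: edges from {n20} -> (n10, dist=1), (n12, dist=1), (n13, dist=1), (n8, dist=1).
Iteration 2: edges from {n10,n12,n13,n8} -> (n12, dist=2), (n13, dist=2), (n15, dist=2) x2, (n34, dist=2), (n4, dist=2). [UNION ALL keeps all 6 new rows, including repeats]
Iteration 3: edges from {n12,n13,n15,n34,n4} -> (n13, dist=3), (n15, dist=3) x3. [UNION ALL keeps all 4 new rows, including repeats]
Iteration 4: edges from {n13,n15} -> (n15, dist=4).
Iteration 5: no outgoing edges from {n15}; recursion stops.
SUM(dist) = 0 + 1 + 1 + 1 + 1 + 2 + 2 + 2 + 2 + 2 + 2 + 3 + 3 + 3 + 3 + 4 = 32.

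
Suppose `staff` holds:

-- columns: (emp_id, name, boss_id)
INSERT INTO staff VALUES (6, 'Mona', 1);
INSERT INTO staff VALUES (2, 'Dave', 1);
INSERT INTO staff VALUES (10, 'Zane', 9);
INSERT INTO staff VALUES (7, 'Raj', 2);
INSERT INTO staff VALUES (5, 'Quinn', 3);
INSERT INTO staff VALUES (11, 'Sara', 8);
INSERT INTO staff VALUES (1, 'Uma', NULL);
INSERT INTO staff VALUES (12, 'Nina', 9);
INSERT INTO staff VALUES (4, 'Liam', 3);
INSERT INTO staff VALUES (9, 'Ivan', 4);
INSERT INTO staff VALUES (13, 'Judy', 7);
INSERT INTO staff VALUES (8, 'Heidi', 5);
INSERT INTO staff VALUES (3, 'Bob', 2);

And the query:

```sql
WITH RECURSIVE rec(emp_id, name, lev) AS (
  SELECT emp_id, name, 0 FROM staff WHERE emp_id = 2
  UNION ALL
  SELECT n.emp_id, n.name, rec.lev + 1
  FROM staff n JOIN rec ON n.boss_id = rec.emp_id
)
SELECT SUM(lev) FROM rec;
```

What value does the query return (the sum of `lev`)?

Base: emp_id=2 (Dave) at lev 0.
Iteration 1: rows with boss_id in {2} -> Bob (id 3, lev 1), Raj (id 7, lev 1).
Iteration 2: rows with boss_id in {3,7} -> Liam (id 4, lev 2), Quinn (id 5, lev 2), Judy (id 13, lev 2).
Iteration 3: rows with boss_id in {4,5,13} -> Heidi (id 8, lev 3), Ivan (id 9, lev 3).
Iteration 4: rows with boss_id in {8,9} -> Zane (id 10, lev 4), Sara (id 11, lev 4), Nina (id 12, lev 4).
Iteration 5: no rows with boss_id in {10,11,12}; recursion stops.
SUM(lev) = 0 + 1 + 1 + 2 + 2 + 2 + 3 + 3 + 4 + 4 + 4 = 26.

26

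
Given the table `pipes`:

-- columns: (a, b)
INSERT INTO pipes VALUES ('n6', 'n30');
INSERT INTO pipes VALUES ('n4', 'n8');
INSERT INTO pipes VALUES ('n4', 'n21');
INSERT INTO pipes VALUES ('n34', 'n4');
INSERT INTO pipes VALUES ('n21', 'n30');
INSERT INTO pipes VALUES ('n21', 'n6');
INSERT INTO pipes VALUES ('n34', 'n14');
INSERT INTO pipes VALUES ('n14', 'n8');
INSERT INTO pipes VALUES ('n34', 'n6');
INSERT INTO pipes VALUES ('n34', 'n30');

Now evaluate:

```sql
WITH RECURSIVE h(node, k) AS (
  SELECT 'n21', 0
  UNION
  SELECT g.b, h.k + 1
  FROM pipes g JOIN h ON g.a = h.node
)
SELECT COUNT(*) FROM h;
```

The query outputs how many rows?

4

Base: (n21, k=0).
Iteration 1: edges from {n21} -> (n30, k=1), (n6, k=1).
Iteration 2: edges from {n30,n6} -> (n30, k=2).
Iteration 3: no outgoing edges from {n30}; recursion stops.
Total rows emitted: 4.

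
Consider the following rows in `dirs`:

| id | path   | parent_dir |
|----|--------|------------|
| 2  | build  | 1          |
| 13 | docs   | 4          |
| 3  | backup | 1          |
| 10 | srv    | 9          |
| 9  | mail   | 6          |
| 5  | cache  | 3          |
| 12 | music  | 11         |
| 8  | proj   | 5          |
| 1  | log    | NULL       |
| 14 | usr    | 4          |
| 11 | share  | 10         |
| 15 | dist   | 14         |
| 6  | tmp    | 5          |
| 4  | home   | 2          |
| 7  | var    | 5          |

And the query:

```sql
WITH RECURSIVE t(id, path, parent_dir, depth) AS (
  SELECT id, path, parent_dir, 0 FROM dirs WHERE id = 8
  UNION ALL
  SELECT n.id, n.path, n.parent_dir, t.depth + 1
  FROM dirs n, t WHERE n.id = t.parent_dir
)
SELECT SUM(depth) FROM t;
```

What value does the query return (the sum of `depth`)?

6

Base: id=8 (proj), parent_dir=5, depth 0.
Iteration 1: join on id=5 -> cache (id 5, parent_dir=3, depth 1).
Iteration 2: join on id=3 -> backup (id 3, parent_dir=1, depth 2).
Iteration 3: join on id=1 -> log (id 1, parent_dir=NULL, depth 3).
Iteration 4: parent_dir is NULL; no match; recursion stops.
SUM(depth) = 0 + 1 + 2 + 3 = 6.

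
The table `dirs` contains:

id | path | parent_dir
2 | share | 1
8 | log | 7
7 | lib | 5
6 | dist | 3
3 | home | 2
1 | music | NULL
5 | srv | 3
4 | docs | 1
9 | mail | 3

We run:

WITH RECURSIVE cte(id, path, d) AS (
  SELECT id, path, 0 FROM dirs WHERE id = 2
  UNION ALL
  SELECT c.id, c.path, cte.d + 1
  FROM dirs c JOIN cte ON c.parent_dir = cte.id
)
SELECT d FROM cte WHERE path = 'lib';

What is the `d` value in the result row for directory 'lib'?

3

Base: id=2 (share) at d 0.
Iteration 1: rows with parent_dir in {2} -> home (id 3, d 1).
Iteration 2: rows with parent_dir in {3} -> srv (id 5, d 2), dist (id 6, d 2), mail (id 9, d 2).
Iteration 3: rows with parent_dir in {5,6,9} -> lib (id 7, d 3).
Iteration 4: rows with parent_dir in {7} -> log (id 8, d 4).
Iteration 5: no rows with parent_dir in {8}; recursion stops.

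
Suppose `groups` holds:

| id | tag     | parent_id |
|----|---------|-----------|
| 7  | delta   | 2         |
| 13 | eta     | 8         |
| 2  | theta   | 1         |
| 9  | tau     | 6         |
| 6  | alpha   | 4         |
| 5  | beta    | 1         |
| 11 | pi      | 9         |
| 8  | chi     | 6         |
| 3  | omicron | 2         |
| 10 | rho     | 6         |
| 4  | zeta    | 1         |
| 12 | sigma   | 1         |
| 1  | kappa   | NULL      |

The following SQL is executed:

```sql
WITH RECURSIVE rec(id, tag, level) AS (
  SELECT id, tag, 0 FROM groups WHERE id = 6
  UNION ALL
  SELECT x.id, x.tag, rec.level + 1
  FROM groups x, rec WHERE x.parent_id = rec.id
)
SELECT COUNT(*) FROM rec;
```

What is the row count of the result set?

Base: id=6 (alpha) at level 0.
Iteration 1: rows with parent_id in {6} -> chi (id 8, level 1), tau (id 9, level 1), rho (id 10, level 1).
Iteration 2: rows with parent_id in {8,9,10} -> pi (id 11, level 2), eta (id 13, level 2).
Iteration 3: no rows with parent_id in {11,13}; recursion stops.
Total rows emitted: 6.

6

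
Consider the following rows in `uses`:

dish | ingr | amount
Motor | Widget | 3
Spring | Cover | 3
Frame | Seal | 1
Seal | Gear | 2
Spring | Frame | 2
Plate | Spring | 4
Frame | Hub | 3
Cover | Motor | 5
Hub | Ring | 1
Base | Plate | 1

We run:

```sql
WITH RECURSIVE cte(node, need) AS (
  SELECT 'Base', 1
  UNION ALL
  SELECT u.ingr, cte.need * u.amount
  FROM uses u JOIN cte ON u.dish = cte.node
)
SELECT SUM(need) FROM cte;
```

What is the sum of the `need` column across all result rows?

Base: (Base, need=1).
Iteration 1: components of {Base} -> Plate = 1*1 = 1.
Iteration 2: components of {Plate} -> Spring = 1*4 = 4.
Iteration 3: components of {Spring} -> Cover = 4*3 = 12, Frame = 4*2 = 8.
Iteration 4: components of {Cover,Frame} -> Hub = 8*3 = 24, Motor = 12*5 = 60, Seal = 8*1 = 8.
Iteration 5: components of {Hub,Motor,Seal} -> Gear = 8*2 = 16, Ring = 24*1 = 24, Widget = 60*3 = 180.
Iteration 6: no further components; recursion stops.
SUM(need) = 1 + 1 + 4 + 8 + 12 + 8 + 24 + 60 + 16 + 24 + 180 = 338.

338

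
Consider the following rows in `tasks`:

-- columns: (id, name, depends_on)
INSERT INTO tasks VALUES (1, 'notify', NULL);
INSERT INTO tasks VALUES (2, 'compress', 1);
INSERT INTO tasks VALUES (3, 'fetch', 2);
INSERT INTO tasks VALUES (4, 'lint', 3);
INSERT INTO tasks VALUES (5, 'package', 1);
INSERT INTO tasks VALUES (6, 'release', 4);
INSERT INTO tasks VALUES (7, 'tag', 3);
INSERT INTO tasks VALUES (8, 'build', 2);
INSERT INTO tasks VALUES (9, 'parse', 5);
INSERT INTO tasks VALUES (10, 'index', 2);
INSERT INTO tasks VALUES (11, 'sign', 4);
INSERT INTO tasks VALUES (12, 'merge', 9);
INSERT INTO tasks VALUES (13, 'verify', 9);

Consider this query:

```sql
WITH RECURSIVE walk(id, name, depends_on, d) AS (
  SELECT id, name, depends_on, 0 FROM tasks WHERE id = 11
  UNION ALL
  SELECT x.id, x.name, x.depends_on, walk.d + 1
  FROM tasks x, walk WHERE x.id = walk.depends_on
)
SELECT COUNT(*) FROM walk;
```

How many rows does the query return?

Base: id=11 (sign), depends_on=4, d 0.
Iteration 1: join on id=4 -> lint (id 4, depends_on=3, d 1).
Iteration 2: join on id=3 -> fetch (id 3, depends_on=2, d 2).
Iteration 3: join on id=2 -> compress (id 2, depends_on=1, d 3).
Iteration 4: join on id=1 -> notify (id 1, depends_on=NULL, d 4).
Iteration 5: depends_on is NULL; no match; recursion stops.
Total rows emitted: 5.

5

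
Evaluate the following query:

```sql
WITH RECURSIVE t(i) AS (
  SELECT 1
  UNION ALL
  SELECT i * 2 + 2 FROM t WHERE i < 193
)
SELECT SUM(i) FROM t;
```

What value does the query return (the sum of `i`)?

749

Base: i=1.
Iteration 1: 1 < 193 holds -> i = 1 * 2 + 2 = 4.
Iteration 2: 4 < 193 holds -> i = 4 * 2 + 2 = 10.
Iteration 3: 10 < 193 holds -> i = 10 * 2 + 2 = 22.
Iteration 4: 22 < 193 holds -> i = 22 * 2 + 2 = 46.
Iteration 5: 46 < 193 holds -> i = 46 * 2 + 2 = 94.
Iteration 6: 94 < 193 holds -> i = 94 * 2 + 2 = 190.
Iteration 7: 190 < 193 holds -> i = 190 * 2 + 2 = 382.
Iteration 8: 382 < 193 fails; recursion stops.
SUM(i) = 1 + 4 + 10 + 22 + 46 + 94 + 190 + 382 = 749.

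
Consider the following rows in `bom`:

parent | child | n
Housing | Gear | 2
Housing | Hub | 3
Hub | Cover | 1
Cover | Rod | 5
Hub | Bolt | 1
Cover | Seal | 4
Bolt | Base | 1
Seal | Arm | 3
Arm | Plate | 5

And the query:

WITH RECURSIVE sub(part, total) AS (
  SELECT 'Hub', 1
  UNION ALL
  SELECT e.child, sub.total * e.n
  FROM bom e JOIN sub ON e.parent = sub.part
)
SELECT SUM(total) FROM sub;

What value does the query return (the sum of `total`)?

Base: (Hub, total=1).
Iteration 1: components of {Hub} -> Bolt = 1*1 = 1, Cover = 1*1 = 1.
Iteration 2: components of {Bolt,Cover} -> Base = 1*1 = 1, Rod = 1*5 = 5, Seal = 1*4 = 4.
Iteration 3: components of {Base,Rod,Seal} -> Arm = 4*3 = 12.
Iteration 4: components of {Arm} -> Plate = 12*5 = 60.
Iteration 5: no further components; recursion stops.
SUM(total) = 1 + 1 + 1 + 5 + 4 + 1 + 12 + 60 = 85.

85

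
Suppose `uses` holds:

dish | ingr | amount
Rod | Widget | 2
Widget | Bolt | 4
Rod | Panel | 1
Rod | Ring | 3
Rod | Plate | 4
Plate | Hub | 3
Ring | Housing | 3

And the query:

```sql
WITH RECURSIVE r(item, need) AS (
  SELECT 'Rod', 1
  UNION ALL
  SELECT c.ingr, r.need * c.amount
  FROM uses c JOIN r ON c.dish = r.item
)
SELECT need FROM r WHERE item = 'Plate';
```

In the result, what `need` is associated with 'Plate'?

4

Base: (Rod, need=1).
Iteration 1: components of {Rod} -> Panel = 1*1 = 1, Plate = 1*4 = 4, Ring = 1*3 = 3, Widget = 1*2 = 2.
Iteration 2: components of {Panel,Plate,Ring,Widget} -> Bolt = 2*4 = 8, Housing = 3*3 = 9, Hub = 4*3 = 12.
Iteration 3: no further components; recursion stops.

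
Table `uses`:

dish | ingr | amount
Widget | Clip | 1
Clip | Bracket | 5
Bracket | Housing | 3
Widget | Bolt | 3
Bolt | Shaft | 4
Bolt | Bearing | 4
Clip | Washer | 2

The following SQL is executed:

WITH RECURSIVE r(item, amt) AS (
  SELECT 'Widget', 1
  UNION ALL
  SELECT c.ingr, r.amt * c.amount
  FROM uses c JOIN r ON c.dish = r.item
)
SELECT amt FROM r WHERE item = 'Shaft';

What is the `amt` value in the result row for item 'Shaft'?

12

Base: (Widget, amt=1).
Iteration 1: components of {Widget} -> Bolt = 1*3 = 3, Clip = 1*1 = 1.
Iteration 2: components of {Bolt,Clip} -> Bearing = 3*4 = 12, Bracket = 1*5 = 5, Shaft = 3*4 = 12, Washer = 1*2 = 2.
Iteration 3: components of {Bearing,Bracket,Shaft,Washer} -> Housing = 5*3 = 15.
Iteration 4: no further components; recursion stops.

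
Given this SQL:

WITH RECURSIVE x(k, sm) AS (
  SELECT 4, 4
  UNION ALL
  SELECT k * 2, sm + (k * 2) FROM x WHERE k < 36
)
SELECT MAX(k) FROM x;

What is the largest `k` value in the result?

64

Base: k=4, sm=4.
Iteration 1: 4 < 36 holds -> k = 4 * 2 = 8, sm = 4 + 8 = 12.
Iteration 2: 8 < 36 holds -> k = 8 * 2 = 16, sm = 12 + 16 = 28.
Iteration 3: 16 < 36 holds -> k = 16 * 2 = 32, sm = 28 + 32 = 60.
Iteration 4: 32 < 36 holds -> k = 32 * 2 = 64, sm = 60 + 64 = 124.
Iteration 5: 64 < 36 fails; recursion stops.
k values: 4, 8, 16, 32, 64; the maximum is 64.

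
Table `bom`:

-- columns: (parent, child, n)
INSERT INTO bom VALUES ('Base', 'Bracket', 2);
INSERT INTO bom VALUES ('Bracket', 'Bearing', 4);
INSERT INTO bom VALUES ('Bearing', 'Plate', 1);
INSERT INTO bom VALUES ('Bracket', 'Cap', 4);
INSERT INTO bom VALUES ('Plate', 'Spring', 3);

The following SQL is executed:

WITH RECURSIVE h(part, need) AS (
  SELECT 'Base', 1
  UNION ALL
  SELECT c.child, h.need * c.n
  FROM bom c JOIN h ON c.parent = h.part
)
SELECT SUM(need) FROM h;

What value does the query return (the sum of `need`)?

51

Base: (Base, need=1).
Iteration 1: components of {Base} -> Bracket = 1*2 = 2.
Iteration 2: components of {Bracket} -> Bearing = 2*4 = 8, Cap = 2*4 = 8.
Iteration 3: components of {Bearing,Cap} -> Plate = 8*1 = 8.
Iteration 4: components of {Plate} -> Spring = 8*3 = 24.
Iteration 5: no further components; recursion stops.
SUM(need) = 1 + 2 + 8 + 8 + 8 + 24 = 51.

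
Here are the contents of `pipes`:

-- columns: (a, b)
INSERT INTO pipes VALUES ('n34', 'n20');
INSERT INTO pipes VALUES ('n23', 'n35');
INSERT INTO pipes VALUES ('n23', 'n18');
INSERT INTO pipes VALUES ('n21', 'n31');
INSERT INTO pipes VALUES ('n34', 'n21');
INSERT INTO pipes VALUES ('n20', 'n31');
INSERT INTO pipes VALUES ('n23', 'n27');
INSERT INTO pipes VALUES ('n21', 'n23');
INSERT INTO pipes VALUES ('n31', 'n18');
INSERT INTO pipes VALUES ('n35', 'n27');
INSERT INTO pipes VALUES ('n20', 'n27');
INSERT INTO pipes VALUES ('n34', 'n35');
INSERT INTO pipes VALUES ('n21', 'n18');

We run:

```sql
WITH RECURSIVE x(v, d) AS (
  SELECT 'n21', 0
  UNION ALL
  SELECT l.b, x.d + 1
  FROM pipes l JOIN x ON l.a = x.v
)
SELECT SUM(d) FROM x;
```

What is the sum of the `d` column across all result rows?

14

Base: (n21, d=0).
Iteration 1: edges from {n21} -> (n18, d=1), (n23, d=1), (n31, d=1).
Iteration 2: edges from {n18,n23,n31} -> (n18, d=2) x2, (n27, d=2), (n35, d=2). [UNION ALL keeps all 4 new rows, including repeats]
Iteration 3: edges from {n18,n27,n35} -> (n27, d=3).
Iteration 4: no outgoing edges from {n27}; recursion stops.
SUM(d) = 0 + 1 + 1 + 1 + 2 + 2 + 2 + 2 + 3 = 14.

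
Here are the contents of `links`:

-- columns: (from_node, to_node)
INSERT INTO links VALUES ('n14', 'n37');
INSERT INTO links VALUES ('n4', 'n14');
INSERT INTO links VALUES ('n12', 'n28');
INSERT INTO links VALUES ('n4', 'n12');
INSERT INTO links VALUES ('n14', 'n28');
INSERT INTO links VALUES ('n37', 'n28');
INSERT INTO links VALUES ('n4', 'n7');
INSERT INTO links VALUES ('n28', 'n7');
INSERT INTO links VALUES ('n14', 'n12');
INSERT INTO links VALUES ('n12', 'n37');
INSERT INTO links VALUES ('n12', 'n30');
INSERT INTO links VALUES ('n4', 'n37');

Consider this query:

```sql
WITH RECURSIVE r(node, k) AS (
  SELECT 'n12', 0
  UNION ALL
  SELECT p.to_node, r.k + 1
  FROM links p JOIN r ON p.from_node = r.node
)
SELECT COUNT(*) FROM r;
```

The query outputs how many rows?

7

Base: (n12, k=0).
Iteration 1: edges from {n12} -> (n28, k=1), (n30, k=1), (n37, k=1).
Iteration 2: edges from {n28,n30,n37} -> (n28, k=2), (n7, k=2).
Iteration 3: edges from {n28,n7} -> (n7, k=3).
Iteration 4: no outgoing edges from {n7}; recursion stops.
Total rows emitted: 7.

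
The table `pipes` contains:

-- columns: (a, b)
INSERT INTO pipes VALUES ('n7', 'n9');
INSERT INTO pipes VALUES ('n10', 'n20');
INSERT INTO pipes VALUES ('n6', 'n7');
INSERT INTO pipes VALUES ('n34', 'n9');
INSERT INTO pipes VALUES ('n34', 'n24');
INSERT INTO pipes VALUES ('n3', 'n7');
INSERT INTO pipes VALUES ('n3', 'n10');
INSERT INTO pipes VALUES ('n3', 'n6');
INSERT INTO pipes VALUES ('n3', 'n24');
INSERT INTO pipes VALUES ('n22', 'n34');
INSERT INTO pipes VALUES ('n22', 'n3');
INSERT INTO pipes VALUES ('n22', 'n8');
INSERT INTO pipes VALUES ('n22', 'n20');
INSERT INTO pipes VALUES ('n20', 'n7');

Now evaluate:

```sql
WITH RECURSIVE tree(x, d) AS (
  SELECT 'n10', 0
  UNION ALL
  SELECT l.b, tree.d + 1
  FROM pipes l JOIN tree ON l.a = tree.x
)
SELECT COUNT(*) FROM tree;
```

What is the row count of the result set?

4

Base: (n10, d=0).
Iteration 1: edges from {n10} -> (n20, d=1).
Iteration 2: edges from {n20} -> (n7, d=2).
Iteration 3: edges from {n7} -> (n9, d=3).
Iteration 4: no outgoing edges from {n9}; recursion stops.
Total rows emitted: 4.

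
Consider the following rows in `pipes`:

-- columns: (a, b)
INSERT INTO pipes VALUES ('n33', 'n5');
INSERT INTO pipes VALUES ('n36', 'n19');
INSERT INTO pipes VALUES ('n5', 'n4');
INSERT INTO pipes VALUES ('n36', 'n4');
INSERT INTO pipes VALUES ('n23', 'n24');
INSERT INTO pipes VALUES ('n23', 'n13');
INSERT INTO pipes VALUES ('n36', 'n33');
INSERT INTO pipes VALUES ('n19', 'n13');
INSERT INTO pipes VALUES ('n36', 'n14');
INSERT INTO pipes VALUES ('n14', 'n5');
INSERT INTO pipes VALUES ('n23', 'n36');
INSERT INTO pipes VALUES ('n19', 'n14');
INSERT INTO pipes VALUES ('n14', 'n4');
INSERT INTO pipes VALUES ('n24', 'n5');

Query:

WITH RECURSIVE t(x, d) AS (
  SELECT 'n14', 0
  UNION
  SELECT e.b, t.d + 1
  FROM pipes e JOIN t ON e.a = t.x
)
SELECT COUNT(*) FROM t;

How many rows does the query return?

Base: (n14, d=0).
Iteration 1: edges from {n14} -> (n4, d=1), (n5, d=1).
Iteration 2: edges from {n4,n5} -> (n4, d=2).
Iteration 3: no outgoing edges from {n4}; recursion stops.
Total rows emitted: 4.

4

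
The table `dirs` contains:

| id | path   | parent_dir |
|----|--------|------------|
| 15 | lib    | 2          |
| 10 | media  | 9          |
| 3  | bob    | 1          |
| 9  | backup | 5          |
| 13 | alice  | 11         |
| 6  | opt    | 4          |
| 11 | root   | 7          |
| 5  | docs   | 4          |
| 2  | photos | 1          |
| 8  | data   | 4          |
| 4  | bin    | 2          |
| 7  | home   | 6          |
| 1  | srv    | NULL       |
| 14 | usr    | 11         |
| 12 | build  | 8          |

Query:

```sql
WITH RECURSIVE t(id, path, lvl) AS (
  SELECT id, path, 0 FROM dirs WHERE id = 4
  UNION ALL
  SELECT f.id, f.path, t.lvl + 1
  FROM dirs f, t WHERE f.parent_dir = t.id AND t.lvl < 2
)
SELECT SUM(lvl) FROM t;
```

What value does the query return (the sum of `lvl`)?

9

Base: id=4 (bin) at lvl 0.
Iteration 1: rows with parent_dir in {4} -> docs (id 5, lvl 1), opt (id 6, lvl 1), data (id 8, lvl 1).
Iteration 2: rows with parent_dir in {5,6,8} -> home (id 7, lvl 2), backup (id 9, lvl 2), build (id 12, lvl 2).
Iteration 3: lvl < 2 fails for all current rows; recursion stops.
SUM(lvl) = 0 + 1 + 1 + 1 + 2 + 2 + 2 = 9.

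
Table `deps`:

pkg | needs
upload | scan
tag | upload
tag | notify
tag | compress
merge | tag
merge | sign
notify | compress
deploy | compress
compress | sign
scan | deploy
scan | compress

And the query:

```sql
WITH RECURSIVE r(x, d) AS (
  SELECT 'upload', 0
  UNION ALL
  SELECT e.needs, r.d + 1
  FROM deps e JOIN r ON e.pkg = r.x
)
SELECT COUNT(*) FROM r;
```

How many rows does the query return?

7

Base: (upload, d=0).
Iteration 1: edges from {upload} -> (scan, d=1).
Iteration 2: edges from {scan} -> (compress, d=2), (deploy, d=2).
Iteration 3: edges from {compress,deploy} -> (compress, d=3), (sign, d=3).
Iteration 4: edges from {compress,sign} -> (sign, d=4).
Iteration 5: no outgoing edges from {sign}; recursion stops.
Total rows emitted: 7.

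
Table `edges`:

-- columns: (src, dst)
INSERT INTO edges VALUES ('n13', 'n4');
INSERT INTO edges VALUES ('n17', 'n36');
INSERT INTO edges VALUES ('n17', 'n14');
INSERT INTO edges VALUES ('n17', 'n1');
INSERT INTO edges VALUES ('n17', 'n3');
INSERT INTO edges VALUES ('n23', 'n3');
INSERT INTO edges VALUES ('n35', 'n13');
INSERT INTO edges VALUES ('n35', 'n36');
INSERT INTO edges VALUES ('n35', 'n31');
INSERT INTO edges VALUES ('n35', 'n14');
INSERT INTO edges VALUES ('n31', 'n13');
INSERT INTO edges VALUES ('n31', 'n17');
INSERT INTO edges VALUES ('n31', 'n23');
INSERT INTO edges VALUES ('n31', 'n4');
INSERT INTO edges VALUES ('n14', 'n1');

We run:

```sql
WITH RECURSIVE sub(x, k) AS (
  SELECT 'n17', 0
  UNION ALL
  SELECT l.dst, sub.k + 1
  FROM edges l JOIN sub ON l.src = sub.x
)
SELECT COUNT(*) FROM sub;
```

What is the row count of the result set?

Base: (n17, k=0).
Iteration 1: edges from {n17} -> (n1, k=1), (n14, k=1), (n3, k=1), (n36, k=1).
Iteration 2: edges from {n1,n14,n3,n36} -> (n1, k=2).
Iteration 3: no outgoing edges from {n1}; recursion stops.
Total rows emitted: 6.

6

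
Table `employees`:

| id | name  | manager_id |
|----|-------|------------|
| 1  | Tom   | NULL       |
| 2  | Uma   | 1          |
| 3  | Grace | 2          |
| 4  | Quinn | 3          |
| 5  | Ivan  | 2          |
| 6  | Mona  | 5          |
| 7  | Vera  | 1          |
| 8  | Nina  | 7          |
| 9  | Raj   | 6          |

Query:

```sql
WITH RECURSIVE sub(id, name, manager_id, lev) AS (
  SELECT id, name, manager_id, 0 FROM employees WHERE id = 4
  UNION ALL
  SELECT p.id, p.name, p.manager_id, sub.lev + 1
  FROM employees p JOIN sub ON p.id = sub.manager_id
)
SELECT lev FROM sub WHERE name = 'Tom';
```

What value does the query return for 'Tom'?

Base: id=4 (Quinn), manager_id=3, lev 0.
Iteration 1: join on id=3 -> Grace (id 3, manager_id=2, lev 1).
Iteration 2: join on id=2 -> Uma (id 2, manager_id=1, lev 2).
Iteration 3: join on id=1 -> Tom (id 1, manager_id=NULL, lev 3).
Iteration 4: manager_id is NULL; no match; recursion stops.

3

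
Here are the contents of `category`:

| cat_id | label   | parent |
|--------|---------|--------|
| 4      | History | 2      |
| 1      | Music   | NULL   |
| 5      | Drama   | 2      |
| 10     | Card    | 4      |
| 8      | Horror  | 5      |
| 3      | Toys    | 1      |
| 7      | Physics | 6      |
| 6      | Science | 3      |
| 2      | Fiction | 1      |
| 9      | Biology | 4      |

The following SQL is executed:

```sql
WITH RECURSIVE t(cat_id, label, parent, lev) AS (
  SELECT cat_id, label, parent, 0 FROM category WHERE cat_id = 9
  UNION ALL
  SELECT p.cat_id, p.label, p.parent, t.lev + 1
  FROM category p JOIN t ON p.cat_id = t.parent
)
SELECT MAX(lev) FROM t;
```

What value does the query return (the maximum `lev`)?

Base: cat_id=9 (Biology), parent=4, lev 0.
Iteration 1: join on cat_id=4 -> History (id 4, parent=2, lev 1).
Iteration 2: join on cat_id=2 -> Fiction (id 2, parent=1, lev 2).
Iteration 3: join on cat_id=1 -> Music (id 1, parent=NULL, lev 3).
Iteration 4: parent is NULL; no match; recursion stops.
lev values: 0, 1, 2, 3; the maximum is 3.

3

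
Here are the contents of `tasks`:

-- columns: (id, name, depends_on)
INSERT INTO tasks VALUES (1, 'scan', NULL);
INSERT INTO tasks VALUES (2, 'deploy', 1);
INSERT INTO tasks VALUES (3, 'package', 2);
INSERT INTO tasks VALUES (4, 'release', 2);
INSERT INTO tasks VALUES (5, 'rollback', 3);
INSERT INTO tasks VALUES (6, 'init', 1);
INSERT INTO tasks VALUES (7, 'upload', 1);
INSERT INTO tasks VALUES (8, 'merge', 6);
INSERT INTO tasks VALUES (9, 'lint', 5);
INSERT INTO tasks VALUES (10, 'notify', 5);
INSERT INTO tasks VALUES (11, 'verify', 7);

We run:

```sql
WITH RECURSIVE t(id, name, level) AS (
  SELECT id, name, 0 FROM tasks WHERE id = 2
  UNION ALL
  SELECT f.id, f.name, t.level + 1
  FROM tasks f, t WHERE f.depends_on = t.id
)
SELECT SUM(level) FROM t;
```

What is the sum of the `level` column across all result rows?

Base: id=2 (deploy) at level 0.
Iteration 1: rows with depends_on in {2} -> package (id 3, level 1), release (id 4, level 1).
Iteration 2: rows with depends_on in {3,4} -> rollback (id 5, level 2).
Iteration 3: rows with depends_on in {5} -> lint (id 9, level 3), notify (id 10, level 3).
Iteration 4: no rows with depends_on in {9,10}; recursion stops.
SUM(level) = 0 + 1 + 1 + 2 + 3 + 3 = 10.

10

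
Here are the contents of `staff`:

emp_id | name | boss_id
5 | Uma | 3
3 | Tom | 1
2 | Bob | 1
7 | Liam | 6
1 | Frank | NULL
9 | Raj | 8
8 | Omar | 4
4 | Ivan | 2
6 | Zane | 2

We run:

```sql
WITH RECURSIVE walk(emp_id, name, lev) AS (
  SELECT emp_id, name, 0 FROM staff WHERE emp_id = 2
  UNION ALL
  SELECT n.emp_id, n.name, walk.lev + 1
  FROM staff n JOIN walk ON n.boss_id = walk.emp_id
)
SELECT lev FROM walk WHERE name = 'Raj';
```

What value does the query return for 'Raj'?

3

Base: emp_id=2 (Bob) at lev 0.
Iteration 1: rows with boss_id in {2} -> Ivan (id 4, lev 1), Zane (id 6, lev 1).
Iteration 2: rows with boss_id in {4,6} -> Liam (id 7, lev 2), Omar (id 8, lev 2).
Iteration 3: rows with boss_id in {7,8} -> Raj (id 9, lev 3).
Iteration 4: no rows with boss_id in {9}; recursion stops.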